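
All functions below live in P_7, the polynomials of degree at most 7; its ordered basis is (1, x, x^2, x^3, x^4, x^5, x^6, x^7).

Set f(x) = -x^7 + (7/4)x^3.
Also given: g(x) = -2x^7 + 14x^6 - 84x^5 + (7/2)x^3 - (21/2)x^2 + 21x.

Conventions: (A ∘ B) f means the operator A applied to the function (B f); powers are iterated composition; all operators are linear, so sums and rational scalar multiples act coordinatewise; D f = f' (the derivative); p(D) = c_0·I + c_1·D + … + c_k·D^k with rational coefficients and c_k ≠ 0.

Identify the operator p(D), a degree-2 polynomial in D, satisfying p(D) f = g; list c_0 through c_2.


p(D) = 2·I − 2·D + 2·D^2, i.e. c_0 = 2, c_1 = -2, c_2 = 2

D^0 f = -x^7 + (7/4)x^3
D^1 f = -7x^6 + (21/4)x^2
D^2 f = -42x^5 + (21/2)x
matching coefficients of g against c_0 f + c_1 Df + … from the top degree down determines the c_i
solution: c_0 = 2, c_1 = -2, c_2 = 2


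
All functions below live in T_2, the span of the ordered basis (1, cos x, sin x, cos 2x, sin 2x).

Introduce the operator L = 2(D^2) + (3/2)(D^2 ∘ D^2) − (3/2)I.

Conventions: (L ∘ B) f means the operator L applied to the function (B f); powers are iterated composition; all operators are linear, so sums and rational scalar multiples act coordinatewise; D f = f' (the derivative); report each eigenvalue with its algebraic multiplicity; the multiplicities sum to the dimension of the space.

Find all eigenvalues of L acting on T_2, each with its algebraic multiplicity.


image of 1: -3/2
image of cos x: -2cos x
image of sin x: -2sin x
image of cos 2x: (29/2)cos 2x
image of sin 2x: (29/2)sin 2x
the matrix is diagonal; its diagonal is (-3/2, -2, -2, 29/2, 29/2)
for a triangular matrix the eigenvalues are the diagonal entries, with algebraic multiplicity their repetition count

λ = -2 (multiplicity 2), λ = -3/2 (multiplicity 1), λ = 29/2 (multiplicity 2)


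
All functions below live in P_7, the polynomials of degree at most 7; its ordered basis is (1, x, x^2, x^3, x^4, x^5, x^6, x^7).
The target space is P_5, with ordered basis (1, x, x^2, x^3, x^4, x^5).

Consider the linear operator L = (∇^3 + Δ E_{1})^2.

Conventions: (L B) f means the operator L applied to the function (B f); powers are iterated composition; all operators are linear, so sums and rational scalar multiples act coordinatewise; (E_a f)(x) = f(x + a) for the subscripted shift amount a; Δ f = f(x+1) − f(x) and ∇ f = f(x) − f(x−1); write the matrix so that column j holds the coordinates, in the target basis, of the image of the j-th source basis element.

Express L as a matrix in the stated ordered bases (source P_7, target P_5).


the matrix is [[0, 0, 2, 18, 158, 570, 3662, -2982]; [0, 0, 0, 6, 72, 790, 3420, 25634]; [0, 0, 0, 0, 12, 180, 2370, 11970]; [0, 0, 0, 0, 0, 20, 360, 5530]; [0, 0, 0, 0, 0, 0, 30, 630]; [0, 0, 0, 0, 0, 0, 0, 42]] (rows listed top to bottom)

image of 1: 0
image of x: 0
image of x^2: 2
image of x^3: 6x + 18
image of x^4: 12x^2 + 72x + 158
image of x^5: 20x^3 + 180x^2 + 790x + 570
image of x^6: 30x^4 + 360x^3 + 2370x^2 + 3420x + 3662
image of x^7: 42x^5 + 630x^4 + 5530x^3 + 11970x^2 + 25634x - 2982
each image's coordinates form column j of the matrix


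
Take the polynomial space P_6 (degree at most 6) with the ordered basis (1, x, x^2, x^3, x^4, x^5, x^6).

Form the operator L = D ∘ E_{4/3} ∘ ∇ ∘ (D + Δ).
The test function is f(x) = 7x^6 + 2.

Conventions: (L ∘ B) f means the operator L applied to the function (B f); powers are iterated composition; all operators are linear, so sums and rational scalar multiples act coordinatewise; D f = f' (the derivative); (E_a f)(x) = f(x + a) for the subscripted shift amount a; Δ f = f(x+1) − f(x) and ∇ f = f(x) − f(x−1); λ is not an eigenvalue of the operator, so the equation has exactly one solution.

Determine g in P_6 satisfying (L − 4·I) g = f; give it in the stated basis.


the image equals g(x) = -(7/4)x^6 - 105x^3 - (1365/4)x^2 - (1715/4)x - 37171/72

write g with unknown coordinates in the stated basis and equate coefficients in (L − 4·I) g = f
solving from the highest basis element down gives g = -(7/4)x^6 - 105x^3 - (1365/4)x^2 - (1715/4)x - 37171/72
check: L g = -420x^3 - 1365x^2 - 1715x - 37135/18
so L g − 4·g = 7x^6 + 2 = f ✓


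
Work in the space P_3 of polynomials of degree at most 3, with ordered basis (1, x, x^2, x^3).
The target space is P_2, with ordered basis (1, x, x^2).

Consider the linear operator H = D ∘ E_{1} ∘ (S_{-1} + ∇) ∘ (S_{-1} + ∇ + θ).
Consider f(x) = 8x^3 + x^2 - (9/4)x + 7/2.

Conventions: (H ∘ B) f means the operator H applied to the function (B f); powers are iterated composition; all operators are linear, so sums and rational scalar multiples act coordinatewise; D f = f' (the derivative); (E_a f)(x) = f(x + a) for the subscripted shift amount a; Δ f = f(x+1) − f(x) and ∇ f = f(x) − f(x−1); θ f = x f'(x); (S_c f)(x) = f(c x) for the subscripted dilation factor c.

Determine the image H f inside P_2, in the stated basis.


S_{-1} f = -8x^3 + x^2 + (9/4)x + 7/2
∇ f = 24x^2 - 22x + 19/4
θ f = 24x^3 + 2x^2 - (9/4)x
(S_{-1} + ∇ + θ) f = 16x^3 + 27x^2 - 22x + 33/4
S_{-1} (S_{-1} + ∇ + θ) f = -16x^3 + 27x^2 + 22x + 33/4
∇ (S_{-1} + ∇ + θ) f = 48x^2 + 6x - 33
(S_{-1} + ∇) (S_{-1} + ∇ + θ) f = -16x^3 + 75x^2 + 28x - 99/4
E_{1} (S_{-1} + ∇) (S_{-1} + ∇ + θ) f = -16x^3 + 27x^2 + 130x + 249/4
D E_{1} (S_{-1} + ∇) (S_{-1} + ∇ + θ) f = -48x^2 + 54x + 130

the image equals g(x) = -48x^2 + 54x + 130


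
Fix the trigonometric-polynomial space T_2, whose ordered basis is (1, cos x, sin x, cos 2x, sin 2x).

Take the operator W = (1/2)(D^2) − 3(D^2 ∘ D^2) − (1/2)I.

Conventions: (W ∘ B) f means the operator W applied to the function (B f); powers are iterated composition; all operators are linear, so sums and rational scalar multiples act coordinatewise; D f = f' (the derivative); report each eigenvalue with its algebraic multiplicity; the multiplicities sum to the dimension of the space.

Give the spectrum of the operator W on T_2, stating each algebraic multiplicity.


image of 1: -1/2
image of cos x: -4cos x
image of sin x: -4sin x
image of cos 2x: -(101/2)cos 2x
image of sin 2x: -(101/2)sin 2x
the matrix is diagonal; its diagonal is (-1/2, -4, -4, -101/2, -101/2)
for a triangular matrix the eigenvalues are the diagonal entries, with algebraic multiplicity their repetition count

λ = -101/2 (multiplicity 2), λ = -4 (multiplicity 2), λ = -1/2 (multiplicity 1)


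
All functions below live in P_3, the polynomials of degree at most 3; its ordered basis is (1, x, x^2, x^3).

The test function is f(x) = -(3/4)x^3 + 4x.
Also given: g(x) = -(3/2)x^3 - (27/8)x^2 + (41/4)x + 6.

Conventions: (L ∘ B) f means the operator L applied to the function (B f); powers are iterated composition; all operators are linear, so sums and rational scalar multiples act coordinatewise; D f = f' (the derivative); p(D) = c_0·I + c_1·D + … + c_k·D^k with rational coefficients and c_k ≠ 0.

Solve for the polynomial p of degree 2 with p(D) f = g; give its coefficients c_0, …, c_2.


p(D) = 2·I + (3/2)·D − (1/2)·D^2, i.e. c_0 = 2, c_1 = 3/2, c_2 = -1/2

D^0 f = -(3/4)x^3 + 4x
D^1 f = -(9/4)x^2 + 4
D^2 f = -(9/2)x
matching coefficients of g against c_0 f + c_1 Df + … from the top degree down determines the c_i
solution: c_0 = 2, c_1 = 3/2, c_2 = -1/2


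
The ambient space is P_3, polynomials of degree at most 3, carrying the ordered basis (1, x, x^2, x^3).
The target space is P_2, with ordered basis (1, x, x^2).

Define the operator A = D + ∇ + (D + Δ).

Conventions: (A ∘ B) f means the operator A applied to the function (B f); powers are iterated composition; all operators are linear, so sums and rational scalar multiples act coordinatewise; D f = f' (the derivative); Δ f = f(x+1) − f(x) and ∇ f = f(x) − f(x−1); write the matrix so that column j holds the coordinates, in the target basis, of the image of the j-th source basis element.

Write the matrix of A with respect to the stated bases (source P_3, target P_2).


image of 1: 0
image of x: 4
image of x^2: 8x
image of x^3: 12x^2 + 2
each image's coordinates form column j of the matrix

the matrix is [[0, 4, 0, 2]; [0, 0, 8, 0]; [0, 0, 0, 12]] (rows listed top to bottom)


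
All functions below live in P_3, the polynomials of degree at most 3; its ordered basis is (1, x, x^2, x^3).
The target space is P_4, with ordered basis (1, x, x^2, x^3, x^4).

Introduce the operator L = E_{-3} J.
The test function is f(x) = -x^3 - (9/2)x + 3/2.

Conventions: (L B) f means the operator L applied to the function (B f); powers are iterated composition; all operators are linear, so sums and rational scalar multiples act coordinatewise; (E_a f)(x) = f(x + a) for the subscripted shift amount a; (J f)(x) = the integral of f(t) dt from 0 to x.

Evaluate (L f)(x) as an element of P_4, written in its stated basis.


the result is g(x) = -(1/4)x^4 + 3x^3 - (63/4)x^2 + 42x - 45

J f = -(1/4)x^4 - (9/4)x^2 + (3/2)x
E_{-3} J f = -(1/4)x^4 + 3x^3 - (63/4)x^2 + 42x - 45


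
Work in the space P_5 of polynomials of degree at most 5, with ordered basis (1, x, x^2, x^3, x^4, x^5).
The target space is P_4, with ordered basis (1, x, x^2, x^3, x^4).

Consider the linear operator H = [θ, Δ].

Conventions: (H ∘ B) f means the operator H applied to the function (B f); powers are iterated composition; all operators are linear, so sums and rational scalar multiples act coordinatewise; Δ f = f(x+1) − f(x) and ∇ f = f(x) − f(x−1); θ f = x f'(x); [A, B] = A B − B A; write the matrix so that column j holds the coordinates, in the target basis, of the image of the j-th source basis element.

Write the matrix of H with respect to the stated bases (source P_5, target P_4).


the matrix is [[0, -1, -2, -3, -4, -5]; [0, 0, -2, -6, -12, -20]; [0, 0, 0, -3, -12, -30]; [0, 0, 0, 0, -4, -20]; [0, 0, 0, 0, 0, -5]] (rows listed top to bottom)

image of 1: 0
image of x: -1
image of x^2: -2x - 2
image of x^3: -3x^2 - 6x - 3
image of x^4: -4x^3 - 12x^2 - 12x - 4
image of x^5: -5x^4 - 20x^3 - 30x^2 - 20x - 5
each image's coordinates form column j of the matrix


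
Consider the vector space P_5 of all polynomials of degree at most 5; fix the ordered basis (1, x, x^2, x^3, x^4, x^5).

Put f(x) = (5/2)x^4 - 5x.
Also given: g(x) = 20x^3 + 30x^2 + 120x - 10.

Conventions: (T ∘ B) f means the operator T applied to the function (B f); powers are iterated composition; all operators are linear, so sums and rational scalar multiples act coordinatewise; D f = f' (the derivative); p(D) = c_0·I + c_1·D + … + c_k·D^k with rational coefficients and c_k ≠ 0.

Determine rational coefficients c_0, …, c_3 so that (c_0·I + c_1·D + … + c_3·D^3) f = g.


c_0 = 0, c_1 = 2, c_2 = 1, c_3 = 2

D^0 f = (5/2)x^4 - 5x
D^1 f = 10x^3 - 5
D^2 f = 30x^2
D^3 f = 60x
matching coefficients of g against c_0 f + c_1 Df + … from the top degree down determines the c_i
solution: c_0 = 0, c_1 = 2, c_2 = 1, c_3 = 2


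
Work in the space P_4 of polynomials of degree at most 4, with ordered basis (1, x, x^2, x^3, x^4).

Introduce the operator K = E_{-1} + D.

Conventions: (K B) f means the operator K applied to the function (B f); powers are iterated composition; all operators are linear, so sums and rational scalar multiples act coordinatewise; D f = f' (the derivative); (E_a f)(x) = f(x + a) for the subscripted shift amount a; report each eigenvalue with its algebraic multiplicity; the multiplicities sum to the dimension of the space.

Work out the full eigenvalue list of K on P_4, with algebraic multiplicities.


image of 1: 1
image of x: x
image of x^2: x^2 + 1
image of x^3: x^3 + 3x - 1
image of x^4: x^4 + 6x^2 - 4x + 1
the matrix is upper triangular; its diagonal is (1, 1, 1, 1, 1)
for a triangular matrix the eigenvalues are the diagonal entries, with algebraic multiplicity their repetition count

λ = 1 (multiplicity 5)


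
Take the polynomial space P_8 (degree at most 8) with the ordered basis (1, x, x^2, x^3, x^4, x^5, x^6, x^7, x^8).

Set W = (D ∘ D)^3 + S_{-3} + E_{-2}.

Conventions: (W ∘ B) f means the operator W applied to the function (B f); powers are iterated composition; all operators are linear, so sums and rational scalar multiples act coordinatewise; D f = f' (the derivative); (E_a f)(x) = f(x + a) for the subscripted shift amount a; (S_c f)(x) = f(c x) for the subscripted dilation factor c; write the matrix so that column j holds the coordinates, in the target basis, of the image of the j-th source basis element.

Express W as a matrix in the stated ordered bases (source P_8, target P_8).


image of 1: 2
image of x: -2x - 2
image of x^2: 10x^2 - 4x + 4
image of x^3: -26x^3 - 6x^2 + 12x - 8
image of x^4: 82x^4 - 8x^3 + 24x^2 - 32x + 16
image of x^5: -242x^5 - 10x^4 + 40x^3 - 80x^2 + 80x - 32
image of x^6: 730x^6 - 12x^5 + 60x^4 - 160x^3 + 240x^2 - 192x + 784
image of x^7: -2186x^7 - 14x^6 + 84x^5 - 280x^4 + 560x^3 - 672x^2 + 5488x - 128
image of x^8: 6562x^8 - 16x^7 + 112x^6 - 448x^5 + 1120x^4 - 1792x^3 + 21952x^2 - 1024x + 256
each image's coordinates form column j of the matrix

the matrix is [[2, -2, 4, -8, 16, -32, 784, -128, 256]; [0, -2, -4, 12, -32, 80, -192, 5488, -1024]; [0, 0, 10, -6, 24, -80, 240, -672, 21952]; [0, 0, 0, -26, -8, 40, -160, 560, -1792]; [0, 0, 0, 0, 82, -10, 60, -280, 1120]; [0, 0, 0, 0, 0, -242, -12, 84, -448]; [0, 0, 0, 0, 0, 0, 730, -14, 112]; [0, 0, 0, 0, 0, 0, 0, -2186, -16]; [0, 0, 0, 0, 0, 0, 0, 0, 6562]] (rows listed top to bottom)


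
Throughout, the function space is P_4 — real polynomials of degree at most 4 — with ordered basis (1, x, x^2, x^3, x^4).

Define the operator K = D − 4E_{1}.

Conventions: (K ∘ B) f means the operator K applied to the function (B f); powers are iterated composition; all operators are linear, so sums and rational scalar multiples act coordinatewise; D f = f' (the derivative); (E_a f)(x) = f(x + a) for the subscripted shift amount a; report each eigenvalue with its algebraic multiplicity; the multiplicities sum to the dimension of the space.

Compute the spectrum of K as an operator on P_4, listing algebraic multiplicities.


λ = -4 (multiplicity 5)

image of 1: -4
image of x: -4x - 3
image of x^2: -4x^2 - 6x - 4
image of x^3: -4x^3 - 9x^2 - 12x - 4
image of x^4: -4x^4 - 12x^3 - 24x^2 - 16x - 4
the matrix is upper triangular; its diagonal is (-4, -4, -4, -4, -4)
for a triangular matrix the eigenvalues are the diagonal entries, with algebraic multiplicity their repetition count


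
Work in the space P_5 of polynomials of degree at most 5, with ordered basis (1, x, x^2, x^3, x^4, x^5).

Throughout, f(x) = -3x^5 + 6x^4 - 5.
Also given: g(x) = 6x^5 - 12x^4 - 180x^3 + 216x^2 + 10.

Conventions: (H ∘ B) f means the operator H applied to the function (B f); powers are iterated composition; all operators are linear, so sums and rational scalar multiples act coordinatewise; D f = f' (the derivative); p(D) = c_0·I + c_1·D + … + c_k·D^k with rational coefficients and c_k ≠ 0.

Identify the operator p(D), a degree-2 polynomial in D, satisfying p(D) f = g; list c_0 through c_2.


p(D) = -2·I + 3·D^2, i.e. c_0 = -2, c_1 = 0, c_2 = 3

D^0 f = -3x^5 + 6x^4 - 5
D^1 f = -15x^4 + 24x^3
D^2 f = -60x^3 + 72x^2
matching coefficients of g against c_0 f + c_1 Df + … from the top degree down determines the c_i
solution: c_0 = -2, c_1 = 0, c_2 = 3


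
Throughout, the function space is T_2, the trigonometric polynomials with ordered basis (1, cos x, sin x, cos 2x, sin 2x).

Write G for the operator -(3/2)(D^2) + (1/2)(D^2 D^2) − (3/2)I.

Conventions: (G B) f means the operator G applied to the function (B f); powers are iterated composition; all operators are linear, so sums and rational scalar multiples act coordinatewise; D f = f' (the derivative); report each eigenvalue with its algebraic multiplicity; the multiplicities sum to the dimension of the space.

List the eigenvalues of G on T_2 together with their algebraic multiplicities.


image of 1: -3/2
image of cos x: (1/2)cos x
image of sin x: (1/2)sin x
image of cos 2x: (25/2)cos 2x
image of sin 2x: (25/2)sin 2x
the matrix is diagonal; its diagonal is (-3/2, 1/2, 1/2, 25/2, 25/2)
for a triangular matrix the eigenvalues are the diagonal entries, with algebraic multiplicity their repetition count

λ = -3/2 (multiplicity 1), λ = 1/2 (multiplicity 2), λ = 25/2 (multiplicity 2)


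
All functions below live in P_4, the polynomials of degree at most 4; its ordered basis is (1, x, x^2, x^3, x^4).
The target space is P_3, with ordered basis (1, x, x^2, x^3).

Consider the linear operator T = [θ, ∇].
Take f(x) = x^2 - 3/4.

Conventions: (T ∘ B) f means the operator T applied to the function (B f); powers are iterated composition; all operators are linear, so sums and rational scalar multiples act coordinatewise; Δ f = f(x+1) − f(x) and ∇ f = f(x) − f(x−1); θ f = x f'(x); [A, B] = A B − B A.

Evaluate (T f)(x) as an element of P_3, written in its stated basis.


∇ f = 2x - 1
θ ∇ f = 2x
θ f = 2x^2
∇ θ f = 4x - 2
[θ, ∇] f = -2x + 2

the result is g(x) = -2x + 2


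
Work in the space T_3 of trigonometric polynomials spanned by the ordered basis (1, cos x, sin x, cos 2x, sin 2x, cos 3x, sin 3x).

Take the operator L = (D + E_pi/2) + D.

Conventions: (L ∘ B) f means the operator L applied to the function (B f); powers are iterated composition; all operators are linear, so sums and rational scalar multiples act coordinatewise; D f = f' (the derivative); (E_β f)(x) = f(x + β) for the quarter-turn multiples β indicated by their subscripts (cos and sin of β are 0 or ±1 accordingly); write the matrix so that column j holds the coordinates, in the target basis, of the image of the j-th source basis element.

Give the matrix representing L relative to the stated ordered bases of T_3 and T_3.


image of 1: 1
image of cos x: -3sin x
image of sin x: 3cos x
image of cos 2x: -cos 2x - 4sin 2x
image of sin 2x: 4cos 2x - sin 2x
image of cos 3x: -5sin 3x
image of sin 3x: 5cos 3x
each image's coordinates form column j of the matrix

the matrix is [[1, 0, 0, 0, 0, 0, 0]; [0, 0, 3, 0, 0, 0, 0]; [0, -3, 0, 0, 0, 0, 0]; [0, 0, 0, -1, 4, 0, 0]; [0, 0, 0, -4, -1, 0, 0]; [0, 0, 0, 0, 0, 0, 5]; [0, 0, 0, 0, 0, -5, 0]] (rows listed top to bottom)


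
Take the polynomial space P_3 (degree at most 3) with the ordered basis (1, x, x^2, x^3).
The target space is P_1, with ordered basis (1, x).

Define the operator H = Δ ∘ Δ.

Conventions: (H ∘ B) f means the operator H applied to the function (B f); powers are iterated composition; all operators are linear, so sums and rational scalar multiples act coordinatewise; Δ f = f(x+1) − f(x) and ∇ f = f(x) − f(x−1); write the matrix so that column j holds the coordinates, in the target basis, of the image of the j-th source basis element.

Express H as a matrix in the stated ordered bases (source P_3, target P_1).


image of 1: 0
image of x: 0
image of x^2: 2
image of x^3: 6x + 6
each image's coordinates form column j of the matrix

the matrix is [[0, 0, 2, 6]; [0, 0, 0, 6]] (rows listed top to bottom)


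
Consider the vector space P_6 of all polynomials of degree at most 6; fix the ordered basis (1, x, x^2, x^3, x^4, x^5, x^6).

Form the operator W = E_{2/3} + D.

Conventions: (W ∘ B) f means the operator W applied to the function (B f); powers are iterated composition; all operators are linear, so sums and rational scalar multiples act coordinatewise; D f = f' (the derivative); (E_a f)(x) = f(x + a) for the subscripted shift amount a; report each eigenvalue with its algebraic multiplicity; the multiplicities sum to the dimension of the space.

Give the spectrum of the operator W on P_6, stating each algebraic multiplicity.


image of 1: 1
image of x: x + 5/3
image of x^2: x^2 + (10/3)x + 4/9
image of x^3: x^3 + 5x^2 + (4/3)x + 8/27
image of x^4: x^4 + (20/3)x^3 + (8/3)x^2 + (32/27)x + 16/81
image of x^5: x^5 + (25/3)x^4 + (40/9)x^3 + (80/27)x^2 + (80/81)x + 32/243
image of x^6: x^6 + 10x^5 + (20/3)x^4 + (160/27)x^3 + (80/27)x^2 + (64/81)x + 64/729
the matrix is upper triangular; its diagonal is (1, 1, 1, 1, 1, 1, 1)
for a triangular matrix the eigenvalues are the diagonal entries, with algebraic multiplicity their repetition count

λ = 1 (multiplicity 7)


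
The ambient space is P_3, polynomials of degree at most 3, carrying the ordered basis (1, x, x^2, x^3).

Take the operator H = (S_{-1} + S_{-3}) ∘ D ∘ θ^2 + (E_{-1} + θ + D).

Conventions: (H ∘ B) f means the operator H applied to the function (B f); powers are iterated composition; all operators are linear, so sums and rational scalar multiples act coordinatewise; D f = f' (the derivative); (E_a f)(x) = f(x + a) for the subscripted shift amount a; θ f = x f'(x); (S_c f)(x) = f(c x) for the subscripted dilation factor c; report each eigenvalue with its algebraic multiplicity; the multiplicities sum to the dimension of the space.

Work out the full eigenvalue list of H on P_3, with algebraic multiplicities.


image of 1: 1
image of x: 2x + 2
image of x^2: 3x^2 - 32x + 1
image of x^3: 4x^3 + 270x^2 + 3x - 1
the matrix is upper triangular; its diagonal is (1, 2, 3, 4)
for a triangular matrix the eigenvalues are the diagonal entries, with algebraic multiplicity their repetition count

λ = 1 (multiplicity 1), λ = 2 (multiplicity 1), λ = 3 (multiplicity 1), λ = 4 (multiplicity 1)


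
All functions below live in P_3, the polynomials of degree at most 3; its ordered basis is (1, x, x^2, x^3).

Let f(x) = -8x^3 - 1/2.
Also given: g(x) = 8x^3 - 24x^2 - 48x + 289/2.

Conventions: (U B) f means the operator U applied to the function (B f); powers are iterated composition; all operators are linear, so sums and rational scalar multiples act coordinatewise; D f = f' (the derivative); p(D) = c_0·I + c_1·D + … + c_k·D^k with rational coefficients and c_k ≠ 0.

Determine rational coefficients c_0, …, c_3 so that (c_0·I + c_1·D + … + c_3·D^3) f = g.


D^0 f = -8x^3 - 1/2
D^1 f = -24x^2
D^2 f = -48x
D^3 f = -48
matching coefficients of g against c_0 f + c_1 Df + … from the top degree down determines the c_i
solution: c_0 = -1, c_1 = 1, c_2 = 1, c_3 = -3

p(D) = -I + D + D^2 − 3·D^3, i.e. c_0 = -1, c_1 = 1, c_2 = 1, c_3 = -3


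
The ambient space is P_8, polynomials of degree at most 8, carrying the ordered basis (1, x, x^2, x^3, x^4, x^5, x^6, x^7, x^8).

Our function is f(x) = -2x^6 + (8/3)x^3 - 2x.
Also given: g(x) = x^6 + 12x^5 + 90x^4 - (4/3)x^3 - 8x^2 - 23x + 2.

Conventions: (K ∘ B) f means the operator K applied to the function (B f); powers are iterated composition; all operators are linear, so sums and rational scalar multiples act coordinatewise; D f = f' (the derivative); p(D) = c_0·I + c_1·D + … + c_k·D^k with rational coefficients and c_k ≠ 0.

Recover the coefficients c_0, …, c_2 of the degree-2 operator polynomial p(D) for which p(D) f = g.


D^0 f = -2x^6 + (8/3)x^3 - 2x
D^1 f = -12x^5 + 8x^2 - 2
D^2 f = -60x^4 + 16x
matching coefficients of g against c_0 f + c_1 Df + … from the top degree down determines the c_i
solution: c_0 = -1/2, c_1 = -1, c_2 = -3/2

c_0 = -1/2, c_1 = -1, c_2 = -3/2


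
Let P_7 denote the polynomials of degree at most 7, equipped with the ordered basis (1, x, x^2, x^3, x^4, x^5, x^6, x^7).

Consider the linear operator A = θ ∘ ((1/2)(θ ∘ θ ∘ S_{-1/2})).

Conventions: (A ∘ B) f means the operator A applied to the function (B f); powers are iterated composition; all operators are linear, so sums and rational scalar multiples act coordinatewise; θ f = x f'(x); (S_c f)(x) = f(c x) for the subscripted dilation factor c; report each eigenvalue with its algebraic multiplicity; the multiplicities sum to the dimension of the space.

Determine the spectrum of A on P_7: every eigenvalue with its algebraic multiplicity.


λ = -125/64 (multiplicity 1), λ = -27/16 (multiplicity 1), λ = -343/256 (multiplicity 1), λ = -1/4 (multiplicity 1), λ = 0 (multiplicity 1), λ = 1 (multiplicity 1), λ = 27/16 (multiplicity 1), λ = 2 (multiplicity 1)

image of 1: 0
image of x: -(1/4)x
image of x^2: x^2
image of x^3: -(27/16)x^3
image of x^4: 2x^4
image of x^5: -(125/64)x^5
image of x^6: (27/16)x^6
image of x^7: -(343/256)x^7
the matrix is upper triangular; its diagonal is (0, -1/4, 1, -27/16, 2, -125/64, 27/16, -343/256)
for a triangular matrix the eigenvalues are the diagonal entries, with algebraic multiplicity their repetition count


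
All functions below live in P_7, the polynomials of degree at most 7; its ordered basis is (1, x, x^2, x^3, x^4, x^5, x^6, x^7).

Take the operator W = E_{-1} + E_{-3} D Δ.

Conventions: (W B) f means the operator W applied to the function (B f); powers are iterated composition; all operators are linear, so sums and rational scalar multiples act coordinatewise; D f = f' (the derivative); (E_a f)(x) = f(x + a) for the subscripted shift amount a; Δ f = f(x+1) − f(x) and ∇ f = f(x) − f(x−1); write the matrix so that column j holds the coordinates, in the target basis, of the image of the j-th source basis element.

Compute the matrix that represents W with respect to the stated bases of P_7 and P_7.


image of 1: 1
image of x: x - 1
image of x^2: x^2 - 2x + 3
image of x^3: x^3 - 3x^2 + 9x - 16
image of x^4: x^4 - 4x^3 + 18x^2 - 64x + 77
image of x^5: x^5 - 5x^4 + 30x^3 - 160x^2 + 385x - 326
image of x^6: x^6 - 6x^5 + 45x^4 - 320x^3 + 1155x^2 - 1956x + 1267
image of x^7: x^7 - 7x^6 + 63x^5 - 560x^4 + 2695x^3 - 6846x^2 + 8869x - 4656
each image's coordinates form column j of the matrix

the matrix is [[1, -1, 3, -16, 77, -326, 1267, -4656]; [0, 1, -2, 9, -64, 385, -1956, 8869]; [0, 0, 1, -3, 18, -160, 1155, -6846]; [0, 0, 0, 1, -4, 30, -320, 2695]; [0, 0, 0, 0, 1, -5, 45, -560]; [0, 0, 0, 0, 0, 1, -6, 63]; [0, 0, 0, 0, 0, 0, 1, -7]; [0, 0, 0, 0, 0, 0, 0, 1]] (rows listed top to bottom)


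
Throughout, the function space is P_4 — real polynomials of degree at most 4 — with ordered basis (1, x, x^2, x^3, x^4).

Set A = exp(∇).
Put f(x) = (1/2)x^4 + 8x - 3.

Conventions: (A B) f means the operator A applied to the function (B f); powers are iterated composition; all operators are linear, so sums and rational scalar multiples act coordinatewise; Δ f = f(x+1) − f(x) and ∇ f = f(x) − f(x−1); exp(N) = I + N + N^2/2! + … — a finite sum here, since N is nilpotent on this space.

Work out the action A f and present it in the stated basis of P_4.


the result is g(x) = (1/2)x^4 + 2x^3 + 6x + 11/2

order-1 term: 2x^3 - 3x^2 + 2x + 15/2
order-2 term: 3x^2 - 6x + 7/2
order-3 term: 2x - 3
order-4 term: 1/2
the series for exp(∇) f terminates at order 4
exp(∇) f = (1/2)x^4 + 2x^3 + 6x + 11/2


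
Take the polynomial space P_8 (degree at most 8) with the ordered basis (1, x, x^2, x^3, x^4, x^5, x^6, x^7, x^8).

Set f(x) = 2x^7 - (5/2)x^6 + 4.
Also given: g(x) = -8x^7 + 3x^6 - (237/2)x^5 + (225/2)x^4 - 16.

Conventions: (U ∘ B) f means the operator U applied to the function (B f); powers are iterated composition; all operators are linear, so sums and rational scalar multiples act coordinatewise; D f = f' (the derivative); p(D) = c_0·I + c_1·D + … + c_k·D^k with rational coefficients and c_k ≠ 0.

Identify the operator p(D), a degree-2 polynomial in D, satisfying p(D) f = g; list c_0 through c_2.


c_0 = -4, c_1 = -1/2, c_2 = -3/2

D^0 f = 2x^7 - (5/2)x^6 + 4
D^1 f = 14x^6 - 15x^5
D^2 f = 84x^5 - 75x^4
matching coefficients of g against c_0 f + c_1 Df + … from the top degree down determines the c_i
solution: c_0 = -4, c_1 = -1/2, c_2 = -3/2


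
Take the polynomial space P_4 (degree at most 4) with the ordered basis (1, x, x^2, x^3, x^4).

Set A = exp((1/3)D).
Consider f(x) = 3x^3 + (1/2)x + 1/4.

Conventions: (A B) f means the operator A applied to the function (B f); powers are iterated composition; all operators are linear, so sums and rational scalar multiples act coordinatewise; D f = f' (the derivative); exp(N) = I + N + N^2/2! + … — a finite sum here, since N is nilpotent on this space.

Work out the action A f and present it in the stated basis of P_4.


the result is g(x) = 3x^3 + 3x^2 + (3/2)x + 19/36

order-1 term: 3x^2 + 1/6
order-2 term: x
order-3 term: 1/9
the series for exp((1/3)D) f terminates at order 3
exp((1/3)D) f = 3x^3 + 3x^2 + (3/2)x + 19/36


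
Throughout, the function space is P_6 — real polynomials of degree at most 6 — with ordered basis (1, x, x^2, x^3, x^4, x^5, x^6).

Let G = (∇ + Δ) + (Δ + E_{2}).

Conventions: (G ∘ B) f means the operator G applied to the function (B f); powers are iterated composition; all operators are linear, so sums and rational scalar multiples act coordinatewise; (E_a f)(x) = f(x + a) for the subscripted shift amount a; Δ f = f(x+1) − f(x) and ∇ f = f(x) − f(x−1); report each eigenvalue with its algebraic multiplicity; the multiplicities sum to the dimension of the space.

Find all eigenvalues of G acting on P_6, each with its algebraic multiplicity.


image of 1: 1
image of x: x + 5
image of x^2: x^2 + 10x + 5
image of x^3: x^3 + 15x^2 + 15x + 11
image of x^4: x^4 + 20x^3 + 30x^2 + 44x + 17
image of x^5: x^5 + 25x^4 + 50x^3 + 110x^2 + 85x + 35
image of x^6: x^6 + 30x^5 + 75x^4 + 220x^3 + 255x^2 + 210x + 65
the matrix is upper triangular; its diagonal is (1, 1, 1, 1, 1, 1, 1)
for a triangular matrix the eigenvalues are the diagonal entries, with algebraic multiplicity their repetition count

λ = 1 (multiplicity 7)


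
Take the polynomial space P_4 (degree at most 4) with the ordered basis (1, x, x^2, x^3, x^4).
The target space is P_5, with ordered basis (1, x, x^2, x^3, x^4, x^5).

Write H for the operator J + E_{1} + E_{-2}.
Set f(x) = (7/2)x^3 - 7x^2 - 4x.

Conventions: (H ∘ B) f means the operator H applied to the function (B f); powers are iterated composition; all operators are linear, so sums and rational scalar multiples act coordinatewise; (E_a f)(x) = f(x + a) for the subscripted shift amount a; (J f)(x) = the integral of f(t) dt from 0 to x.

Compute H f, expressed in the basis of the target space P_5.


J f = (7/8)x^4 - (7/3)x^3 - 2x^2
E_{1} f = (7/2)x^3 + (7/2)x^2 - (15/2)x - 15/2
E_{-2} f = (7/2)x^3 - 28x^2 + 66x - 48
(J + E_{1} + E_{-2}) f = (7/8)x^4 + (14/3)x^3 - (53/2)x^2 + (117/2)x - 111/2

the result is g(x) = (7/8)x^4 + (14/3)x^3 - (53/2)x^2 + (117/2)x - 111/2


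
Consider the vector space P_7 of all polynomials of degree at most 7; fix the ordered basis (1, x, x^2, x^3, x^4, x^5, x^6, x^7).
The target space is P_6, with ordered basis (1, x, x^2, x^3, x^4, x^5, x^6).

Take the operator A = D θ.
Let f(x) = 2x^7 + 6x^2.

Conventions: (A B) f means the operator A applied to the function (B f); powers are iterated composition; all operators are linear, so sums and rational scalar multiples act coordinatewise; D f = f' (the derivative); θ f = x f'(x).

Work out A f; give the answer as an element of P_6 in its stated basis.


θ f = 14x^7 + 12x^2
D θ f = 98x^6 + 24x

the image equals g(x) = 98x^6 + 24x


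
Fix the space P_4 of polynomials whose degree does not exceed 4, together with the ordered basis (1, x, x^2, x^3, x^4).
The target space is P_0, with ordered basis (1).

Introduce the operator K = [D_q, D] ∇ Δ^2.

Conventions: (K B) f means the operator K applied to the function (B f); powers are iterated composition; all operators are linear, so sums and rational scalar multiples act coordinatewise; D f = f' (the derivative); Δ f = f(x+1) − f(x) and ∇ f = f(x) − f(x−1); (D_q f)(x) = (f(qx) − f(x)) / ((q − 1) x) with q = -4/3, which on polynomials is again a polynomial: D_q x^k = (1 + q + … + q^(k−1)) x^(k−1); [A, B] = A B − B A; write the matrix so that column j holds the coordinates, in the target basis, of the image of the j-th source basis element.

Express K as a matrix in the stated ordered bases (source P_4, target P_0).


image of 1: 0
image of x: 0
image of x^2: 0
image of x^3: 0
image of x^4: 0
each image's coordinates form column j of the matrix

the matrix is [[0, 0, 0, 0, 0]] (rows listed top to bottom)


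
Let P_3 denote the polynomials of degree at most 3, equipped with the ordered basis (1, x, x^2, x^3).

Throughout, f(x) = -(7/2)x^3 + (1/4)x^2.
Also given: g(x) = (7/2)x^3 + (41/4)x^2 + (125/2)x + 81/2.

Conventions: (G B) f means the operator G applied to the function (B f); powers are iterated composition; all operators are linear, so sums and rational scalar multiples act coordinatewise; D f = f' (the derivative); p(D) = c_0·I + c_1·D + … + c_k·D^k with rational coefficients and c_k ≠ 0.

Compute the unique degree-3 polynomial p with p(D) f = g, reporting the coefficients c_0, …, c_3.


c_0 = -1, c_1 = -1, c_2 = -3, c_3 = -2

D^0 f = -(7/2)x^3 + (1/4)x^2
D^1 f = -(21/2)x^2 + (1/2)x
D^2 f = -21x + 1/2
D^3 f = -21
matching coefficients of g against c_0 f + c_1 Df + … from the top degree down determines the c_i
solution: c_0 = -1, c_1 = -1, c_2 = -3, c_3 = -2


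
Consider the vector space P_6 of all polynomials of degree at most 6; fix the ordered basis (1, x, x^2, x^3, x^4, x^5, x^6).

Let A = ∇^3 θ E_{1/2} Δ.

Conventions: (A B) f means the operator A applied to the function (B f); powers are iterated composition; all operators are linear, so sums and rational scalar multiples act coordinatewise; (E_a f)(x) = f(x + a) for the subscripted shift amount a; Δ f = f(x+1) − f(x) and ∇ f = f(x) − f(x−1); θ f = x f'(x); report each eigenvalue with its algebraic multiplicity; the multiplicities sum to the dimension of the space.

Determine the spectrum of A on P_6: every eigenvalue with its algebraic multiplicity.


image of 1: 0
image of x: 0
image of x^2: 0
image of x^3: 0
image of x^4: 72
image of x^5: 480x - 360
image of x^6: 1800x^2 - 2520x + 1350
the matrix is upper triangular; its diagonal is (0, 0, 0, 0, 0, 0, 0)
for a triangular matrix the eigenvalues are the diagonal entries, with algebraic multiplicity their repetition count

λ = 0 (multiplicity 7)


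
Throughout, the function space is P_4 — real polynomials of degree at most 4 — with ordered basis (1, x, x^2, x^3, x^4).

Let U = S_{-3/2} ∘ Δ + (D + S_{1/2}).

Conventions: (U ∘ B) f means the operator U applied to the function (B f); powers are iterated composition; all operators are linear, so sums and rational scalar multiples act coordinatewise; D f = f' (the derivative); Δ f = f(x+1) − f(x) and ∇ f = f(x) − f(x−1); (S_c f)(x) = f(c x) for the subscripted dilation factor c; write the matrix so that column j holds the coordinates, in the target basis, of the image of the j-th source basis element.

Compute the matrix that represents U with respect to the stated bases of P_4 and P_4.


the matrix is [[1, 2, 1, 1, 1]; [0, 1/2, -1, -9/2, -6]; [0, 0, 1/4, 39/4, 27/2]; [0, 0, 0, 1/8, -19/2]; [0, 0, 0, 0, 1/16]] (rows listed top to bottom)

image of 1: 1
image of x: (1/2)x + 2
image of x^2: (1/4)x^2 - x + 1
image of x^3: (1/8)x^3 + (39/4)x^2 - (9/2)x + 1
image of x^4: (1/16)x^4 - (19/2)x^3 + (27/2)x^2 - 6x + 1
each image's coordinates form column j of the matrix


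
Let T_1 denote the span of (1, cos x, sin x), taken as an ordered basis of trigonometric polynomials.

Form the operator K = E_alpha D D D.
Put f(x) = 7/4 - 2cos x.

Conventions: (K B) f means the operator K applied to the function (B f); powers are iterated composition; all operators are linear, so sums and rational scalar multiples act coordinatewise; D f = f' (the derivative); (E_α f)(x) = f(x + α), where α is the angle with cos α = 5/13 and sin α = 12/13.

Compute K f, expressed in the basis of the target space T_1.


D f = 2sin x
D D f = 2cos x
D D D f = -2sin x
E_alpha D D D f = -(24/13)cos x - (10/13)sin x

g(x) = -(24/13)cos x - (10/13)sin x


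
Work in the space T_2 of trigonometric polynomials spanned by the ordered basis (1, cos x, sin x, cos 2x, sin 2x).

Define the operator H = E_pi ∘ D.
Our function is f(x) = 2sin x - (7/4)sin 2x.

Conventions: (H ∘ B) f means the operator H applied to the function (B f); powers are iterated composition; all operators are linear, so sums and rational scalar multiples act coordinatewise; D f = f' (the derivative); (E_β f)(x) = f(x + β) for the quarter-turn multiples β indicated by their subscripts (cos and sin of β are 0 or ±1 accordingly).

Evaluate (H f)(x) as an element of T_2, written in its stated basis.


the image equals g(x) = -2cos x - (7/2)cos 2x

D f = 2cos x - (7/2)cos 2x
E_pi D f = -2cos x - (7/2)cos 2x


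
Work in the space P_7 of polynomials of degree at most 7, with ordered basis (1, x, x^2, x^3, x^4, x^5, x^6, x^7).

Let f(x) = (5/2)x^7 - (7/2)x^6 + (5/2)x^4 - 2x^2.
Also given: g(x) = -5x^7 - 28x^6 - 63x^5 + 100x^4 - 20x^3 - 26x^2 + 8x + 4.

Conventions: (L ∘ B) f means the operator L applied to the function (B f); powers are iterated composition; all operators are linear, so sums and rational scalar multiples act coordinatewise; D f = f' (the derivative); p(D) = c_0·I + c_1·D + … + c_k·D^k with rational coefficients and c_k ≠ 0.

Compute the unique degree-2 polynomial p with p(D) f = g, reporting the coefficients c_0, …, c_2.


c_0 = -2, c_1 = -2, c_2 = -1

D^0 f = (5/2)x^7 - (7/2)x^6 + (5/2)x^4 - 2x^2
D^1 f = (35/2)x^6 - 21x^5 + 10x^3 - 4x
D^2 f = 105x^5 - 105x^4 + 30x^2 - 4
matching coefficients of g against c_0 f + c_1 Df + … from the top degree down determines the c_i
solution: c_0 = -2, c_1 = -2, c_2 = -1


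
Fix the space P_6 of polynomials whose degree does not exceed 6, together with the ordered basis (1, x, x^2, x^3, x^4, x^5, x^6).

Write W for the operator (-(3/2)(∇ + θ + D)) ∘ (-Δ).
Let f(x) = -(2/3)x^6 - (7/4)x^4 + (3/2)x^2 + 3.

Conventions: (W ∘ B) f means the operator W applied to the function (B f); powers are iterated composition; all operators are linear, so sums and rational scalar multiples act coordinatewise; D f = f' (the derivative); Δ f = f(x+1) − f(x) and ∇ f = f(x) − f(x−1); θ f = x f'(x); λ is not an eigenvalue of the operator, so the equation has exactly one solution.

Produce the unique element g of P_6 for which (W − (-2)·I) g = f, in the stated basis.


g(x) = -(1/3)x^6 + (15/2)x^5 - (667/8)x^4 + (3093/8)x^3 + (4173/16)x^2 - (31425/8)x - 41657/32

write g with unknown coordinates in the stated basis and equate coefficients in (W − (-2)·I) g = f
solving from the highest basis element down gives g = -(1/3)x^6 + (15/2)x^5 - (667/8)x^4 + (3093/8)x^3 + (4173/16)x^2 - (31425/8)x - 41657/32
check: W g = -15x^5 + 165x^4 - (3093/4)x^3 - (4161/8)x^2 + (31425/4)x + 41705/16
so W g − (-2)·g = -(2/3)x^6 - (7/4)x^4 + (3/2)x^2 + 3 = f ✓


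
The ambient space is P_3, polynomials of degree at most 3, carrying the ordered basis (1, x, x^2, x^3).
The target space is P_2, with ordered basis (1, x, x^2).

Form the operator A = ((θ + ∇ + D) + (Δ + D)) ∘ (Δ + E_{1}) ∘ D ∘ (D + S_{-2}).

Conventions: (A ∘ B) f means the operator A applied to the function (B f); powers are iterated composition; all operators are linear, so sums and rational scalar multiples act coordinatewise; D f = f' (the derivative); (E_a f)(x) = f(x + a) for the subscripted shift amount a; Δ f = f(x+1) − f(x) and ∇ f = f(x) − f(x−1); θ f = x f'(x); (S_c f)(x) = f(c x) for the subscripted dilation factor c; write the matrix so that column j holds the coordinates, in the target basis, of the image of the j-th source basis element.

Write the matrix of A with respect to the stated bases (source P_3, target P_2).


image of 1: 0
image of x: 0
image of x^2: 8x + 32
image of x^3: -48x^2 - 282x - 360
each image's coordinates form column j of the matrix

the matrix is [[0, 0, 32, -360]; [0, 0, 8, -282]; [0, 0, 0, -48]] (rows listed top to bottom)


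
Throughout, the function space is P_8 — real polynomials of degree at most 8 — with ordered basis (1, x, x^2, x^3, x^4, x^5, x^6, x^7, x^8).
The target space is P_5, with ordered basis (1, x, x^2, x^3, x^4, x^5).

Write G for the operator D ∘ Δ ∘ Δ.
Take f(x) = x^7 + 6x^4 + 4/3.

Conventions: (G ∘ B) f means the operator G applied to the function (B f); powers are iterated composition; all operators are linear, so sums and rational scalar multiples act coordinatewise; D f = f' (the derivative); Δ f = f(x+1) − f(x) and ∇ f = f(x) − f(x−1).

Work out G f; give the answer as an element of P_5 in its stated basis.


the result is g(x) = 210x^4 + 840x^3 + 1470x^2 + 1404x + 578

Δ f = 7x^6 + 21x^5 + 35x^4 + 59x^3 + 57x^2 + 31x + 7
Δ Δ f = 42x^5 + 210x^4 + 490x^3 + 702x^2 + 578x + 210
D Δ Δ f = 210x^4 + 840x^3 + 1470x^2 + 1404x + 578
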